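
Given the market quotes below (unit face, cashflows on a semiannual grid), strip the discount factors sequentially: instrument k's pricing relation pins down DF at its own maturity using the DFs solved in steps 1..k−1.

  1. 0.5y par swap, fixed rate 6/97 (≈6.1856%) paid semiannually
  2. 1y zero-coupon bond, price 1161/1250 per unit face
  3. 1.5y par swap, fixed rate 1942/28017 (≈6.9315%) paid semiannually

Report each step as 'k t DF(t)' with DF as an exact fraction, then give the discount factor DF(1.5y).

step 1 [0.5y] swap r/2=3/97: DF=(1 − 3/97·(0))/(1+3/97) = 97/100 ≈ 0.970000
step 2 [1y] zero: DF = P = 1161/1250 ≈ 0.928800
step 3 [1.5y] swap r/2=971/28017: DF=(1 − 971/28017·(0.970000+0.928800))/(1+971/28017) = 9029/10000 ≈ 0.902900

1 1/2 97/100
2 1 1161/1250
3 3/2 9029/10000
DF(1.5y) = 9029/10000 ≈ 0.902900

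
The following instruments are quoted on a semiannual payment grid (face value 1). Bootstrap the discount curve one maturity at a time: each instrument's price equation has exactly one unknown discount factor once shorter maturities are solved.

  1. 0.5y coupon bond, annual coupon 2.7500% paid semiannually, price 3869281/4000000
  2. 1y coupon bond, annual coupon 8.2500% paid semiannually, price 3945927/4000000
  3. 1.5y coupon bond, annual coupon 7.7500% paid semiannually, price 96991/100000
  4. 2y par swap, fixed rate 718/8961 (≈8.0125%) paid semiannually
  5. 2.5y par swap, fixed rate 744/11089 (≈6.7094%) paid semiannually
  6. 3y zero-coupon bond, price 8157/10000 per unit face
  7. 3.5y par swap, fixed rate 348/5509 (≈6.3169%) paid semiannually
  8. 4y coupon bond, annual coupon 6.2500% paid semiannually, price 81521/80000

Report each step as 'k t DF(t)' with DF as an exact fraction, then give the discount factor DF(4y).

1 1/2 4771/5000
2 1 1137/1250
3 3/2 4321/5000
4 2 2141/2500
5 5/2 532/625
6 3 8157/10000
7 7/2 4043/5000
8 4 1609/2000
DF(4y) = 1609/2000 ≈ 0.804500

step 1 [0.5y] bond c/2=11/800: DF=(3869281/4000000 − 11/800·(0))/(1+11/800) = 4771/5000 ≈ 0.954200
step 2 [1y] bond c/2=33/800: DF=(3945927/4000000 − 33/800·(0.954200))/(1+33/800) = 1137/1250 ≈ 0.909600
step 3 [1.5y] bond c/2=31/800: DF=(96991/100000 − 31/800·(0.954200+0.909600))/(1+31/800) = 4321/5000 ≈ 0.864200
step 4 [2y] swap r/2=359/8961: DF=(1 − 359/8961·(0.954200+0.909600+0.864200))/(1+359/8961) = 2141/2500 ≈ 0.856400
step 5 [2.5y] swap r/2=372/11089: DF=(1 − 372/11089·(0.954200+0.909600+0.864200+0.856400))/(1+372/11089) = 532/625 ≈ 0.851200
step 6 [3y] zero: DF = P = 8157/10000 ≈ 0.815700
step 7 [3.5y] swap r/2=174/5509: DF=(1 − 174/5509·(0.954200+0.909600+0.864200+0.856400+0.851200+0.815700))/(1+174/5509) = 4043/5000 ≈ 0.808600
step 8 [4y] bond c/2=1/32: DF=(81521/80000 − 1/32·(0.954200+0.909600+0.864200+0.856400+0.851200+0.815700+0.808600))/(1+1/32) = 1609/2000 ≈ 0.804500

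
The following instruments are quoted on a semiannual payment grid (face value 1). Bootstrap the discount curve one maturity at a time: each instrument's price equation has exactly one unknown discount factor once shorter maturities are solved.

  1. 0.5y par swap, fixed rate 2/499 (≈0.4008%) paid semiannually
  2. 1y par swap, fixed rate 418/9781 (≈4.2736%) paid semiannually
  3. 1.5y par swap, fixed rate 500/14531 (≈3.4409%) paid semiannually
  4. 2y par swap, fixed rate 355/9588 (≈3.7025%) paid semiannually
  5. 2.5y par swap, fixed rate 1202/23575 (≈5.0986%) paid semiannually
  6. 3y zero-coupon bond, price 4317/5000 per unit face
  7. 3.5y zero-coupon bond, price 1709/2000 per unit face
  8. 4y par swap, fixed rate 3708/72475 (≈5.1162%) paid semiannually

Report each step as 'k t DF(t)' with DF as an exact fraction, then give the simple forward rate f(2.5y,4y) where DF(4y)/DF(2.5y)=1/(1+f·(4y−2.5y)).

step 1 [0.5y] swap r/2=1/499: DF=(1 − 1/499·(0))/(1+1/499) = 499/500 ≈ 0.998000
step 2 [1y] swap r/2=209/9781: DF=(1 − 209/9781·(0.998000))/(1+209/9781) = 4791/5000 ≈ 0.958200
step 3 [1.5y] swap r/2=250/14531: DF=(1 − 250/14531·(0.998000+0.958200))/(1+250/14531) = 19/20 ≈ 0.950000
step 4 [2y] swap r/2=355/19176: DF=(1 − 355/19176·(0.998000+0.958200+0.950000))/(1+355/19176) = 929/1000 ≈ 0.929000
step 5 [2.5y] swap r/2=601/23575: DF=(1 − 601/23575·(0.998000+0.958200+0.950000+0.929000))/(1+601/23575) = 4399/5000 ≈ 0.879800
step 6 [3y] zero: DF = P = 4317/5000 ≈ 0.863400
step 7 [3.5y] zero: DF = P = 1709/2000 ≈ 0.854500
step 8 [4y] swap r/2=1854/72475: DF=(1 − 1854/72475·(0.998000+0.958200+0.950000+0.929000+0.879800+0.863400+0.854500))/(1+1854/72475) = 4073/5000 ≈ 0.814600

1 1/2 499/500
2 1 4791/5000
3 3/2 19/20
4 2 929/1000
5 5/2 4399/5000
6 3 4317/5000
7 7/2 1709/2000
8 4 4073/5000
f(2.5y,4y) = ((4399/5000)/(4073/5000) − 1)/(3/2) = 652/12219 ≈ 5.3360%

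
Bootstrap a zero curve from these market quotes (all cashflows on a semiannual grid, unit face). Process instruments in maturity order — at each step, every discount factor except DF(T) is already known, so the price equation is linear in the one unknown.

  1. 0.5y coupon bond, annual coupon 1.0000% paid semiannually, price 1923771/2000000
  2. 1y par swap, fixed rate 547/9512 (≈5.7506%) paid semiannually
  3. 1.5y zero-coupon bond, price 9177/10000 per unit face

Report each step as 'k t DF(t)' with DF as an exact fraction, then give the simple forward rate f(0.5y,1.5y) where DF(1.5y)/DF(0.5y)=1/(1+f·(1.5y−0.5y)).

step 1 [0.5y] bond c/2=1/200: DF=(1923771/2000000 − 1/200·(0))/(1+1/200) = 9571/10000 ≈ 0.957100
step 2 [1y] swap r/2=547/19024: DF=(1 − 547/19024·(0.957100))/(1+547/19024) = 9453/10000 ≈ 0.945300
step 3 [1.5y] zero: DF = P = 9177/10000 ≈ 0.917700

1 1/2 9571/10000
2 1 9453/10000
3 3/2 9177/10000
f(0.5y,1.5y) = ((9571/10000)/(9177/10000) − 1)/(1) = 394/9177 ≈ 4.2933%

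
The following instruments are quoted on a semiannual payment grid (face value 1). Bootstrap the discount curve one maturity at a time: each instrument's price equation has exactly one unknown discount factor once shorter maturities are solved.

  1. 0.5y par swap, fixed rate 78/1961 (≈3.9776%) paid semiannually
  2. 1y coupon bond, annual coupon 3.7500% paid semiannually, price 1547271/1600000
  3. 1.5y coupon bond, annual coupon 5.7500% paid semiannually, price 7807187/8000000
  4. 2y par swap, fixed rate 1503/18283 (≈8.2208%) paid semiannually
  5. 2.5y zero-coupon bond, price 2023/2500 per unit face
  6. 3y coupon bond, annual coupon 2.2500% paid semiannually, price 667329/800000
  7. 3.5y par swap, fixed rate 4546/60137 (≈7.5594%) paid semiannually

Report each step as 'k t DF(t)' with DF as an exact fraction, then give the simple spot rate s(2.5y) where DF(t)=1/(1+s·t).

step 1 [0.5y] swap r/2=39/1961: DF=(1 − 39/1961·(0))/(1+39/1961) = 1961/2000 ≈ 0.980500
step 2 [1y] bond c/2=3/160: DF=(1547271/1600000 − 3/160·(0.980500))/(1+3/160) = 582/625 ≈ 0.931200
step 3 [1.5y] bond c/2=23/800: DF=(7807187/8000000 − 23/800·(0.980500+0.931200))/(1+23/800) = 1119/1250 ≈ 0.895200
step 4 [2y] swap r/2=1503/36566: DF=(1 − 1503/36566·(0.980500+0.931200+0.895200))/(1+1503/36566) = 8497/10000 ≈ 0.849700
step 5 [2.5y] zero: DF = P = 2023/2500 ≈ 0.809200
step 6 [3y] bond c/2=9/800: DF=(667329/800000 − 9/800·(0.980500+0.931200+0.895200+0.849700+0.809200))/(1+9/800) = 969/1250 ≈ 0.775200
step 7 [3.5y] swap r/2=2273/60137: DF=(1 − 2273/60137·(0.980500+0.931200+0.895200+0.849700+0.809200+0.775200))/(1+2273/60137) = 7727/10000 ≈ 0.772700

1 1/2 1961/2000
2 1 582/625
3 3/2 1119/1250
4 2 8497/10000
5 5/2 2023/2500
6 3 969/1250
7 7/2 7727/10000
s(2.5y) = (1/(2023/2500) − 1)/(5/2) = 954/10115 ≈ 9.4315%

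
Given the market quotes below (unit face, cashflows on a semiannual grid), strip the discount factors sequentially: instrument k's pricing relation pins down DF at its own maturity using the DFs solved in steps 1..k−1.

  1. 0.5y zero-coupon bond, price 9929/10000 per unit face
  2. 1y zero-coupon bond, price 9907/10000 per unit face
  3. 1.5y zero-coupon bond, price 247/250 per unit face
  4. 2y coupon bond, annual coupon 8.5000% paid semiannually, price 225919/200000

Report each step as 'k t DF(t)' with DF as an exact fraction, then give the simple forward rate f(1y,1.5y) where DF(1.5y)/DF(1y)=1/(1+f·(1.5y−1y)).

1 1/2 9929/10000
2 1 9907/10000
3 3/2 247/250
4 2 1203/1250
f(1y,1.5y) = ((9907/10000)/(247/250) − 1)/(1/2) = 27/4940 ≈ 0.5466%

step 1 [0.5y] zero: DF = P = 9929/10000 ≈ 0.992900
step 2 [1y] zero: DF = P = 9907/10000 ≈ 0.990700
step 3 [1.5y] zero: DF = P = 247/250 ≈ 0.988000
step 4 [2y] bond c/2=17/400: DF=(225919/200000 − 17/400·(0.992900+0.990700+0.988000))/(1+17/400) = 1203/1250 ≈ 0.962400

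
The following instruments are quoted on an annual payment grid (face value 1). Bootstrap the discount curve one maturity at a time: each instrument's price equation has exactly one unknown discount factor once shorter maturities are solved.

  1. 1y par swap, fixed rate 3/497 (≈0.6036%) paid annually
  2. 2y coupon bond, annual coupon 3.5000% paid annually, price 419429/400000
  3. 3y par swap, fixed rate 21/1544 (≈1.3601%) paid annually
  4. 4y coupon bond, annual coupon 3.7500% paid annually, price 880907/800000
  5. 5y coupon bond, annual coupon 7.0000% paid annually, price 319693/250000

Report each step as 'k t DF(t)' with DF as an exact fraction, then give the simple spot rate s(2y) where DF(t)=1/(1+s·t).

1 1 497/500
2 2 1959/2000
3 3 9601/10000
4 4 9553/10000
5 5 9407/10000
s(2y) = (1/(1959/2000) − 1)/(2) = 41/3918 ≈ 1.0465%

step 1 [1y] swap r/1=3/497: DF=(1 − 3/497·(0))/(1+3/497) = 497/500 ≈ 0.994000
step 2 [2y] bond c/1=7/200: DF=(419429/400000 − 7/200·(0.994000))/(1+7/200) = 1959/2000 ≈ 0.979500
step 3 [3y] swap r/1=21/1544: DF=(1 − 21/1544·(0.994000+0.979500))/(1+21/1544) = 9601/10000 ≈ 0.960100
step 4 [4y] bond c/1=3/80: DF=(880907/800000 − 3/80·(0.994000+0.979500+0.960100))/(1+3/80) = 9553/10000 ≈ 0.955300
step 5 [5y] bond c/1=7/100: DF=(319693/250000 − 7/100·(0.994000+0.979500+0.960100+0.955300))/(1+7/100) = 9407/10000 ≈ 0.940700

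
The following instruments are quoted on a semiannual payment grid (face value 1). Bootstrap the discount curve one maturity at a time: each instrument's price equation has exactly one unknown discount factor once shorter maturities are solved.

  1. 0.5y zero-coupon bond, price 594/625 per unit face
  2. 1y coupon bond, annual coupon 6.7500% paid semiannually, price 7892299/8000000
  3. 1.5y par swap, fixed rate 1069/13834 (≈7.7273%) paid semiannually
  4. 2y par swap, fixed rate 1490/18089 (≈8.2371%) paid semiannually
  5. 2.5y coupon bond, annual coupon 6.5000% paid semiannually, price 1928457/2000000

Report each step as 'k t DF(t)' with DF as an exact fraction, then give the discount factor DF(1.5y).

1 1/2 594/625
2 1 9233/10000
3 3/2 8931/10000
4 2 851/1000
5 5/2 41/50
DF(1.5y) = 8931/10000 ≈ 0.893100

step 1 [0.5y] zero: DF = P = 594/625 ≈ 0.950400
step 2 [1y] bond c/2=27/800: DF=(7892299/8000000 − 27/800·(0.950400))/(1+27/800) = 9233/10000 ≈ 0.923300
step 3 [1.5y] swap r/2=1069/27668: DF=(1 − 1069/27668·(0.950400+0.923300))/(1+1069/27668) = 8931/10000 ≈ 0.893100
step 4 [2y] swap r/2=745/18089: DF=(1 − 745/18089·(0.950400+0.923300+0.893100))/(1+745/18089) = 851/1000 ≈ 0.851000
step 5 [2.5y] bond c/2=13/400: DF=(1928457/2000000 − 13/400·(0.950400+0.923300+0.893100+0.851000))/(1+13/400) = 41/50 ≈ 0.820000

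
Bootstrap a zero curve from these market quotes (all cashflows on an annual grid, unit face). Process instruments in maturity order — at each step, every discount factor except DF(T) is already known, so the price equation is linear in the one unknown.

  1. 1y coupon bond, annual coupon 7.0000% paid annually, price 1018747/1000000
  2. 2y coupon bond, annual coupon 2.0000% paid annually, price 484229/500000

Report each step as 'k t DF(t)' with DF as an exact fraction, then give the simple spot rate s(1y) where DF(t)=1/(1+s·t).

step 1 [1y] bond c/1=7/100: DF=(1018747/1000000 − 7/100·(0))/(1+7/100) = 9521/10000 ≈ 0.952100
step 2 [2y] bond c/1=1/50: DF=(484229/500000 − 1/50·(0.952100))/(1+1/50) = 2327/2500 ≈ 0.930800

1 1 9521/10000
2 2 2327/2500
s(1y) = (1/(9521/10000) − 1)/(1) = 479/9521 ≈ 5.0310%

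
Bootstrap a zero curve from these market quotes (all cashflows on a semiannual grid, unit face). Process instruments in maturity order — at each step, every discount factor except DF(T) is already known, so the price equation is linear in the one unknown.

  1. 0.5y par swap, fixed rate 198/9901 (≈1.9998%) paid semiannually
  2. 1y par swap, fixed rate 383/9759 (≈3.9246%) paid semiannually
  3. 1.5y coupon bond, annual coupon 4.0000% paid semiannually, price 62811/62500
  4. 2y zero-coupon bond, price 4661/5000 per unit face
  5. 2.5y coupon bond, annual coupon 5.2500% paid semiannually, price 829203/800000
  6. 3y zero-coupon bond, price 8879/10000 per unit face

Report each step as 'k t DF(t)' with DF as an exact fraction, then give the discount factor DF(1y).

step 1 [0.5y] swap r/2=99/9901: DF=(1 − 99/9901·(0))/(1+99/9901) = 9901/10000 ≈ 0.990100
step 2 [1y] swap r/2=383/19518: DF=(1 − 383/19518·(0.990100))/(1+383/19518) = 9617/10000 ≈ 0.961700
step 3 [1.5y] bond c/2=1/50: DF=(62811/62500 − 1/50·(0.990100+0.961700))/(1+1/50) = 947/1000 ≈ 0.947000
step 4 [2y] zero: DF = P = 4661/5000 ≈ 0.932200
step 5 [2.5y] bond c/2=21/800: DF=(829203/800000 − 21/800·(0.990100+0.961700+0.947000+0.932200))/(1+21/800) = 114/125 ≈ 0.912000
step 6 [3y] zero: DF = P = 8879/10000 ≈ 0.887900

1 1/2 9901/10000
2 1 9617/10000
3 3/2 947/1000
4 2 4661/5000
5 5/2 114/125
6 3 8879/10000
DF(1y) = 9617/10000 ≈ 0.961700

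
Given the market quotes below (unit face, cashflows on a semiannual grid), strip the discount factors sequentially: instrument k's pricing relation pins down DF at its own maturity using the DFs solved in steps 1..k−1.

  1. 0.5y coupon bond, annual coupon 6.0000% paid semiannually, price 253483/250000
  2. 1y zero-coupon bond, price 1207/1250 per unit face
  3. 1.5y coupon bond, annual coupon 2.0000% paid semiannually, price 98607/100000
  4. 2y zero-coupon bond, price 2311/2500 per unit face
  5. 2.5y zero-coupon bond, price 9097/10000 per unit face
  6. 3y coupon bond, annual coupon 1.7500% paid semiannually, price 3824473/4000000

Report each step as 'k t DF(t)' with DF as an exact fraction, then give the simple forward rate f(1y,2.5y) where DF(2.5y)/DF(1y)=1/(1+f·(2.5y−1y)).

step 1 [0.5y] bond c/2=3/100: DF=(253483/250000 − 3/100·(0))/(1+3/100) = 2461/2500 ≈ 0.984400
step 2 [1y] zero: DF = P = 1207/1250 ≈ 0.965600
step 3 [1.5y] bond c/2=1/100: DF=(98607/100000 − 1/100·(0.984400+0.965600))/(1+1/100) = 957/1000 ≈ 0.957000
step 4 [2y] zero: DF = P = 2311/2500 ≈ 0.924400
step 5 [2.5y] zero: DF = P = 9097/10000 ≈ 0.909700
step 6 [3y] bond c/2=7/800: DF=(3824473/4000000 − 7/800·(0.984400+0.965600+0.957000+0.924400+0.909700))/(1+7/800) = 9067/10000 ≈ 0.906700

1 1/2 2461/2500
2 1 1207/1250
3 3/2 957/1000
4 2 2311/2500
5 5/2 9097/10000
6 3 9067/10000
f(1y,2.5y) = ((1207/1250)/(9097/10000) − 1)/(3/2) = 1118/27291 ≈ 4.0966%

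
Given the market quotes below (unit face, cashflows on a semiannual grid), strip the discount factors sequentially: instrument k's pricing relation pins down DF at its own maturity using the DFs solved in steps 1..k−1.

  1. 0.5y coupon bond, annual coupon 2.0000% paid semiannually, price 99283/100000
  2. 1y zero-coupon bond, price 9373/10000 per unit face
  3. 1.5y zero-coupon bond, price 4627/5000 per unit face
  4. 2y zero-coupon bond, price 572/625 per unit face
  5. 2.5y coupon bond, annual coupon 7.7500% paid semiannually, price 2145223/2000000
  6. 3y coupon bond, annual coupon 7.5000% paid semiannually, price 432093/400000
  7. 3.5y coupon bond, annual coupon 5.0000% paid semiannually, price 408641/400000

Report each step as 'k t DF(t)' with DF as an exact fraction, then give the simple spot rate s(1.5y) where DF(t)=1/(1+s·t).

step 1 [0.5y] bond c/2=1/100: DF=(99283/100000 − 1/100·(0))/(1+1/100) = 983/1000 ≈ 0.983000
step 2 [1y] zero: DF = P = 9373/10000 ≈ 0.937300
step 3 [1.5y] zero: DF = P = 4627/5000 ≈ 0.925400
step 4 [2y] zero: DF = P = 572/625 ≈ 0.915200
step 5 [2.5y] bond c/2=31/800: DF=(2145223/2000000 − 31/800·(0.983000+0.937300+0.925400+0.915200))/(1+31/800) = 8923/10000 ≈ 0.892300
step 6 [3y] bond c/2=3/80: DF=(432093/400000 − 3/80·(0.983000+0.937300+0.925400+0.915200+0.892300))/(1+3/80) = 873/1000 ≈ 0.873000
step 7 [3.5y] bond c/2=1/40: DF=(408641/400000 − 1/40·(0.983000+0.937300+0.925400+0.915200+0.892300+0.873000))/(1+1/40) = 8619/10000 ≈ 0.861900

1 1/2 983/1000
2 1 9373/10000
3 3/2 4627/5000
4 2 572/625
5 5/2 8923/10000
6 3 873/1000
7 7/2 8619/10000
s(1.5y) = (1/(4627/5000) − 1)/(3/2) = 746/13881 ≈ 5.3743%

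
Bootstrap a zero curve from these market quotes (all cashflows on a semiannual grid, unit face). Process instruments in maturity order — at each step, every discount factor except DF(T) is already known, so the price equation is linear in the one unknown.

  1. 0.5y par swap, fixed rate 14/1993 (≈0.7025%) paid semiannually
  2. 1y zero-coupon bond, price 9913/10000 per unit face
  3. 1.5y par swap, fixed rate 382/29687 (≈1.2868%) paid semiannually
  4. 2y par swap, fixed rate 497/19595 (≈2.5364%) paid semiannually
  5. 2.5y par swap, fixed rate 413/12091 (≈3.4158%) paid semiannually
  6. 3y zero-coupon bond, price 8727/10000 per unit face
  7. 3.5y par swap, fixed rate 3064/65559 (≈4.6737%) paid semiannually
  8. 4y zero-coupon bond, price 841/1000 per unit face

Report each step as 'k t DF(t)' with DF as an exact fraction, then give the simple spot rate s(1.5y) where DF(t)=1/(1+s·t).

step 1 [0.5y] swap r/2=7/1993: DF=(1 − 7/1993·(0))/(1+7/1993) = 1993/2000 ≈ 0.996500
step 2 [1y] zero: DF = P = 9913/10000 ≈ 0.991300
step 3 [1.5y] swap r/2=191/29687: DF=(1 − 191/29687·(0.996500+0.991300))/(1+191/29687) = 9809/10000 ≈ 0.980900
step 4 [2y] swap r/2=497/39190: DF=(1 − 497/39190·(0.996500+0.991300+0.980900))/(1+497/39190) = 9503/10000 ≈ 0.950300
step 5 [2.5y] swap r/2=413/24182: DF=(1 − 413/24182·(0.996500+0.991300+0.980900+0.950300))/(1+413/24182) = 4587/5000 ≈ 0.917400
step 6 [3y] zero: DF = P = 8727/10000 ≈ 0.872700
step 7 [3.5y] swap r/2=1532/65559: DF=(1 − 1532/65559·(0.996500+0.991300+0.980900+0.950300+0.917400+0.872700))/(1+1532/65559) = 2117/2500 ≈ 0.846800
step 8 [4y] zero: DF = P = 841/1000 ≈ 0.841000

1 1/2 1993/2000
2 1 9913/10000
3 3/2 9809/10000
4 2 9503/10000
5 5/2 4587/5000
6 3 8727/10000
7 7/2 2117/2500
8 4 841/1000
s(1.5y) = (1/(9809/10000) − 1)/(3/2) = 382/29427 ≈ 1.2981%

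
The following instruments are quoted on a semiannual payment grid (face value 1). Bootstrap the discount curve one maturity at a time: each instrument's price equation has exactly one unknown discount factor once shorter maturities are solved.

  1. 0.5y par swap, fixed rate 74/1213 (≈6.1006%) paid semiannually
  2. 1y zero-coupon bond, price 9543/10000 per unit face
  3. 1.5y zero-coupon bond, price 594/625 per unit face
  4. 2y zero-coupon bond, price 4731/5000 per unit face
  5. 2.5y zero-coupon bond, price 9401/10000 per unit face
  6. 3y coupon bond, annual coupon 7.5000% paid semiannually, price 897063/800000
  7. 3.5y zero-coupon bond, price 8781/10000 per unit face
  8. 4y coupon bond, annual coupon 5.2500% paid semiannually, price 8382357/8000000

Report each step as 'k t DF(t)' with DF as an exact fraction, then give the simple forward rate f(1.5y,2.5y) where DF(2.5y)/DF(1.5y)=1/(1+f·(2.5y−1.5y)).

1 1/2 1213/1250
2 1 9543/10000
3 3/2 594/625
4 2 4731/5000
5 5/2 9401/10000
6 3 9087/10000
7 7/2 8781/10000
8 4 1707/2000
f(1.5y,2.5y) = ((594/625)/(9401/10000) − 1)/(1) = 103/9401 ≈ 1.0956%

step 1 [0.5y] swap r/2=37/1213: DF=(1 − 37/1213·(0))/(1+37/1213) = 1213/1250 ≈ 0.970400
step 2 [1y] zero: DF = P = 9543/10000 ≈ 0.954300
step 3 [1.5y] zero: DF = P = 594/625 ≈ 0.950400
step 4 [2y] zero: DF = P = 4731/5000 ≈ 0.946200
step 5 [2.5y] zero: DF = P = 9401/10000 ≈ 0.940100
step 6 [3y] bond c/2=3/80: DF=(897063/800000 − 3/80·(0.970400+0.954300+0.950400+0.946200+0.940100))/(1+3/80) = 9087/10000 ≈ 0.908700
step 7 [3.5y] zero: DF = P = 8781/10000 ≈ 0.878100
step 8 [4y] bond c/2=21/800: DF=(8382357/8000000 − 21/800·(0.970400+0.954300+0.950400+0.946200+0.940100+0.908700+0.878100))/(1+21/800) = 1707/2000 ≈ 0.853500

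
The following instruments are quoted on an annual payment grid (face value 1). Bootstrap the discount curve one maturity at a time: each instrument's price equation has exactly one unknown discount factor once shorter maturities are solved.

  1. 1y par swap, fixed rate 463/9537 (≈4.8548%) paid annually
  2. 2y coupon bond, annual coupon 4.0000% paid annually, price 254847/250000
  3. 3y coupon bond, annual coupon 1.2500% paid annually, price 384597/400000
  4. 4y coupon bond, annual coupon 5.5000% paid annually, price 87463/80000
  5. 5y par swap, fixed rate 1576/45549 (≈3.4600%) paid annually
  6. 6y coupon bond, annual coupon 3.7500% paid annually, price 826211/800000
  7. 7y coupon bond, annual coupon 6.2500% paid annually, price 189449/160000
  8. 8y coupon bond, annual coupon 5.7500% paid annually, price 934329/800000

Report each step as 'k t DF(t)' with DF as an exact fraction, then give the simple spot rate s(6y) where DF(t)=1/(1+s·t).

step 1 [1y] swap r/1=463/9537: DF=(1 − 463/9537·(0))/(1+463/9537) = 9537/10000 ≈ 0.953700
step 2 [2y] bond c/1=1/25: DF=(254847/250000 − 1/25·(0.953700))/(1+1/25) = 1887/2000 ≈ 0.943500
step 3 [3y] bond c/1=1/80: DF=(384597/400000 − 1/80·(0.953700+0.943500))/(1+1/80) = 4631/5000 ≈ 0.926200
step 4 [4y] bond c/1=11/200: DF=(87463/80000 − 11/200·(0.953700+0.943500+0.926200))/(1+11/200) = 8891/10000 ≈ 0.889100
step 5 [5y] swap r/1=1576/45549: DF=(1 − 1576/45549·(0.953700+0.943500+0.926200+0.889100))/(1+1576/45549) = 1053/1250 ≈ 0.842400
step 6 [6y] bond c/1=3/80: DF=(826211/800000 − 3/80·(0.953700+0.943500+0.926200+0.889100+0.842400))/(1+3/80) = 2077/2500 ≈ 0.830800
step 7 [7y] bond c/1=1/16: DF=(189449/160000 − 1/16·(0.953700+0.943500+0.926200+0.889100+0.842400+0.830800))/(1+1/16) = 997/1250 ≈ 0.797600
step 8 [8y] bond c/1=23/400: DF=(934329/800000 − 23/400·(0.953700+0.943500+0.926200+0.889100+0.842400+0.830800+0.797600))/(1+23/400) = 3841/5000 ≈ 0.768200

1 1 9537/10000
2 2 1887/2000
3 3 4631/5000
4 4 8891/10000
5 5 1053/1250
6 6 2077/2500
7 7 997/1250
8 8 3841/5000
s(6y) = (1/(2077/2500) − 1)/(6) = 141/4154 ≈ 3.3943%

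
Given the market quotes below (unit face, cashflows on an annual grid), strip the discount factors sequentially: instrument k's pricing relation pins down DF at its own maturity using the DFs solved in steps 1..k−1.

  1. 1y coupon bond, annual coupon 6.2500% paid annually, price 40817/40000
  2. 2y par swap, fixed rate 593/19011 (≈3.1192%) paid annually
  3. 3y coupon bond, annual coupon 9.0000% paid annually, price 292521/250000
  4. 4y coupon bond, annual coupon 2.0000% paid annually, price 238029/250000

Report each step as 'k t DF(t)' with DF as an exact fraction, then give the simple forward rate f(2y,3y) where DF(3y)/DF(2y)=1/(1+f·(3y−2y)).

step 1 [1y] bond c/1=1/16: DF=(40817/40000 − 1/16·(0))/(1+1/16) = 2401/2500 ≈ 0.960400
step 2 [2y] swap r/1=593/19011: DF=(1 − 593/19011·(0.960400))/(1+593/19011) = 9407/10000 ≈ 0.940700
step 3 [3y] bond c/1=9/100: DF=(292521/250000 − 9/100·(0.960400+0.940700))/(1+9/100) = 1833/2000 ≈ 0.916500
step 4 [4y] bond c/1=1/50: DF=(238029/250000 − 1/50·(0.960400+0.940700+0.916500))/(1+1/50) = 4391/5000 ≈ 0.878200

1 1 2401/2500
2 2 9407/10000
3 3 1833/2000
4 4 4391/5000
f(2y,3y) = ((9407/10000)/(1833/2000) − 1)/(1) = 242/9165 ≈ 2.6405%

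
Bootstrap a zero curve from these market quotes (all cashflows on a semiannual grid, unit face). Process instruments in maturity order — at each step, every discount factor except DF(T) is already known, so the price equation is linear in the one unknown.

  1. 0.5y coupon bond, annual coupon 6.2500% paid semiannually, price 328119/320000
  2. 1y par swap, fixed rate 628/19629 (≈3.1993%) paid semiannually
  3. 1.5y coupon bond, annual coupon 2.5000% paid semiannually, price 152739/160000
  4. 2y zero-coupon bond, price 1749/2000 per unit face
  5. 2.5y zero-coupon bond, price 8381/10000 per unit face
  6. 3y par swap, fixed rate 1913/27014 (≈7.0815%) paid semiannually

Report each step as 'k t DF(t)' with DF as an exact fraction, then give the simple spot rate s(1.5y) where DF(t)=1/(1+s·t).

step 1 [0.5y] bond c/2=1/32: DF=(328119/320000 − 1/32·(0))/(1+1/32) = 9943/10000 ≈ 0.994300
step 2 [1y] swap r/2=314/19629: DF=(1 − 314/19629·(0.994300))/(1+314/19629) = 4843/5000 ≈ 0.968600
step 3 [1.5y] bond c/2=1/80: DF=(152739/160000 − 1/80·(0.994300+0.968600))/(1+1/80) = 4593/5000 ≈ 0.918600
step 4 [2y] zero: DF = P = 1749/2000 ≈ 0.874500
step 5 [2.5y] zero: DF = P = 8381/10000 ≈ 0.838100
step 6 [3y] swap r/2=1913/54028: DF=(1 − 1913/54028·(0.994300+0.968600+0.918600+0.874500+0.838100))/(1+1913/54028) = 8087/10000 ≈ 0.808700

1 1/2 9943/10000
2 1 4843/5000
3 3/2 4593/5000
4 2 1749/2000
5 5/2 8381/10000
6 3 8087/10000
s(1.5y) = (1/(4593/5000) − 1)/(3/2) = 814/13779 ≈ 5.9075%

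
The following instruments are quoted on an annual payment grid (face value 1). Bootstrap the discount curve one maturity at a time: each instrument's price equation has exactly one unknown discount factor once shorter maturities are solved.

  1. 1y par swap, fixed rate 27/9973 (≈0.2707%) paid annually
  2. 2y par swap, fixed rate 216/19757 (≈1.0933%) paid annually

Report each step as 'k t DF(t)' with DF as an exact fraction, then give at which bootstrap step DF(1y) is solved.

step 1 [1y] swap r/1=27/9973: DF=(1 − 27/9973·(0))/(1+27/9973) = 9973/10000 ≈ 0.997300
step 2 [2y] swap r/1=216/19757: DF=(1 − 216/19757·(0.997300))/(1+216/19757) = 1223/1250 ≈ 0.978400

1 1 9973/10000
2 2 1223/1250
DF(1y) is solved at step 1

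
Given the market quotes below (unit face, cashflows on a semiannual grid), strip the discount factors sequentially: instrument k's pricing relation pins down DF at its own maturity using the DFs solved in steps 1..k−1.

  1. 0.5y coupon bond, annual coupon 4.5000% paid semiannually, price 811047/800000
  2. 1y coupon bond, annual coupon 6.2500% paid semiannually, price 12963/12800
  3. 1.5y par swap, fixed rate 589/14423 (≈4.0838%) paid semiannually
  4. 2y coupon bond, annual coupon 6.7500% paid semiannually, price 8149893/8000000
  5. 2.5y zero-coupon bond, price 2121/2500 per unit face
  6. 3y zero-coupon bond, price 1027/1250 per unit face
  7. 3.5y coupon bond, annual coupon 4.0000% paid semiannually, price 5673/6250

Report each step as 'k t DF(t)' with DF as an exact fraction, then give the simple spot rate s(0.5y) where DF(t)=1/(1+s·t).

step 1 [0.5y] bond c/2=9/400: DF=(811047/800000 − 9/400·(0))/(1+9/400) = 1983/2000 ≈ 0.991500
step 2 [1y] bond c/2=1/32: DF=(12963/12800 − 1/32·(0.991500))/(1+1/32) = 119/125 ≈ 0.952000
step 3 [1.5y] swap r/2=589/28846: DF=(1 − 589/28846·(0.991500+0.952000))/(1+589/28846) = 9411/10000 ≈ 0.941100
step 4 [2y] bond c/2=27/800: DF=(8149893/8000000 − 27/800·(0.991500+0.952000+0.941100))/(1+27/800) = 8913/10000 ≈ 0.891300
step 5 [2.5y] zero: DF = P = 2121/2500 ≈ 0.848400
step 6 [3y] zero: DF = P = 1027/1250 ≈ 0.821600
step 7 [3.5y] bond c/2=1/50: DF=(5673/6250 − 1/50·(0.991500+0.952000+0.941100+0.891300+0.848400+0.821600))/(1+1/50) = 7831/10000 ≈ 0.783100

1 1/2 1983/2000
2 1 119/125
3 3/2 9411/10000
4 2 8913/10000
5 5/2 2121/2500
6 3 1027/1250
7 7/2 7831/10000
s(0.5y) = (1/(1983/2000) − 1)/(1/2) = 34/1983 ≈ 1.7146%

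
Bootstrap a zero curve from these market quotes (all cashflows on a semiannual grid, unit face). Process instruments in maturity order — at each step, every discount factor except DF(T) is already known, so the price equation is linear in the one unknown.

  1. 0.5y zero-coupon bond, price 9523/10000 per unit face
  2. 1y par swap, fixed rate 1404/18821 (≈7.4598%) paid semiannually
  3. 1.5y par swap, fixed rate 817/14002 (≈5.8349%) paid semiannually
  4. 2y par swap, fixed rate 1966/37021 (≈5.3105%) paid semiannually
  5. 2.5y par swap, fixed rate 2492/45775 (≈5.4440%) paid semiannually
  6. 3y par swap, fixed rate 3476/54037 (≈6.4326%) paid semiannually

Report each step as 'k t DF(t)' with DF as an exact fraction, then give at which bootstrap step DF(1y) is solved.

1 1/2 9523/10000
2 1 4649/5000
3 3/2 9183/10000
4 2 9017/10000
5 5/2 4377/5000
6 3 4131/5000
DF(1y) is solved at step 2

step 1 [0.5y] zero: DF = P = 9523/10000 ≈ 0.952300
step 2 [1y] swap r/2=702/18821: DF=(1 − 702/18821·(0.952300))/(1+702/18821) = 4649/5000 ≈ 0.929800
step 3 [1.5y] swap r/2=817/28004: DF=(1 − 817/28004·(0.952300+0.929800))/(1+817/28004) = 9183/10000 ≈ 0.918300
step 4 [2y] swap r/2=983/37021: DF=(1 − 983/37021·(0.952300+0.929800+0.918300))/(1+983/37021) = 9017/10000 ≈ 0.901700
step 5 [2.5y] swap r/2=1246/45775: DF=(1 − 1246/45775·(0.952300+0.929800+0.918300+0.901700))/(1+1246/45775) = 4377/5000 ≈ 0.875400
step 6 [3y] swap r/2=1738/54037: DF=(1 − 1738/54037·(0.952300+0.929800+0.918300+0.901700+0.875400))/(1+1738/54037) = 4131/5000 ≈ 0.826200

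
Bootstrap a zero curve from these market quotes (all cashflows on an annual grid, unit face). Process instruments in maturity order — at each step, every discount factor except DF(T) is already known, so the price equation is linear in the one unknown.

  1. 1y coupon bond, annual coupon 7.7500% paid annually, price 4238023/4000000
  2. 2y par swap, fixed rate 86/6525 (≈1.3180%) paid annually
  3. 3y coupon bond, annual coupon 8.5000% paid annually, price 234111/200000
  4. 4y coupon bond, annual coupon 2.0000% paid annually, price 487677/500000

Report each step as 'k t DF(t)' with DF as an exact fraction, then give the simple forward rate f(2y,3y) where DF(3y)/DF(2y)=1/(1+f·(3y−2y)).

step 1 [1y] bond c/1=31/400: DF=(4238023/4000000 − 31/400·(0))/(1+31/400) = 9833/10000 ≈ 0.983300
step 2 [2y] swap r/1=86/6525: DF=(1 − 86/6525·(0.983300))/(1+86/6525) = 4871/5000 ≈ 0.974200
step 3 [3y] bond c/1=17/200: DF=(234111/200000 − 17/200·(0.983300+0.974200))/(1+17/200) = 1851/2000 ≈ 0.925500
step 4 [4y] bond c/1=1/50: DF=(487677/500000 − 1/50·(0.983300+0.974200+0.925500))/(1+1/50) = 8997/10000 ≈ 0.899700

1 1 9833/10000
2 2 4871/5000
3 3 1851/2000
4 4 8997/10000
f(2y,3y) = ((4871/5000)/(1851/2000) − 1)/(1) = 487/9255 ≈ 5.2620%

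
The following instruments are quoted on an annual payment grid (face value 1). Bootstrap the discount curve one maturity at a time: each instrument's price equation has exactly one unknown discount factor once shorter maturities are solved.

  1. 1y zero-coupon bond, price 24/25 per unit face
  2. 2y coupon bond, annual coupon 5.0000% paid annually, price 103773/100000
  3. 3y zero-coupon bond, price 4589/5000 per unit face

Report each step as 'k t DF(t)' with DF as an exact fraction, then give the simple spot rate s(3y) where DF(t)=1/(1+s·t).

1 1 24/25
2 2 4713/5000
3 3 4589/5000
s(3y) = (1/(4589/5000) − 1)/(3) = 137/4589 ≈ 2.9854%

step 1 [1y] zero: DF = P = 24/25 ≈ 0.960000
step 2 [2y] bond c/1=1/20: DF=(103773/100000 − 1/20·(0.960000))/(1+1/20) = 4713/5000 ≈ 0.942600
step 3 [3y] zero: DF = P = 4589/5000 ≈ 0.917800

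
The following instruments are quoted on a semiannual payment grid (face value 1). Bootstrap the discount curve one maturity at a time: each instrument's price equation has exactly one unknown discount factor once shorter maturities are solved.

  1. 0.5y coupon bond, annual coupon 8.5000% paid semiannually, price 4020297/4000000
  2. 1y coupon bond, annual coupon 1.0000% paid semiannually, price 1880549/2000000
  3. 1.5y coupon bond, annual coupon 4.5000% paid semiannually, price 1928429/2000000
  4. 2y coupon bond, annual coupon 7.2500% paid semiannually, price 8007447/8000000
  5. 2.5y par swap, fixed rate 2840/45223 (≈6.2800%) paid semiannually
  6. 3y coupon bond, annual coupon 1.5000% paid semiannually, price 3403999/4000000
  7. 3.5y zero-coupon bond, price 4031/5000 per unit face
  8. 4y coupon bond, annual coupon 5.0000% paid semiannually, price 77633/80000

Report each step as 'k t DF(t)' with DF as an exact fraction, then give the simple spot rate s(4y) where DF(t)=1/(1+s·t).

step 1 [0.5y] bond c/2=17/400: DF=(4020297/4000000 − 17/400·(0))/(1+17/400) = 9641/10000 ≈ 0.964100
step 2 [1y] bond c/2=1/200: DF=(1880549/2000000 − 1/200·(0.964100))/(1+1/200) = 2327/2500 ≈ 0.930800
step 3 [1.5y] bond c/2=9/400: DF=(1928429/2000000 − 9/400·(0.964100+0.930800))/(1+9/400) = 9013/10000 ≈ 0.901300
step 4 [2y] bond c/2=29/800: DF=(8007447/8000000 − 29/800·(0.964100+0.930800+0.901300))/(1+29/800) = 8681/10000 ≈ 0.868100
step 5 [2.5y] swap r/2=1420/45223: DF=(1 − 1420/45223·(0.964100+0.930800+0.901300+0.868100))/(1+1420/45223) = 429/500 ≈ 0.858000
step 6 [3y] bond c/2=3/400: DF=(3403999/4000000 − 3/400·(0.964100+0.930800+0.901300+0.868100+0.858000))/(1+3/400) = 811/1000 ≈ 0.811000
step 7 [3.5y] zero: DF = P = 4031/5000 ≈ 0.806200
step 8 [4y] bond c/2=1/40: DF=(77633/80000 − 1/40·(0.964100+0.930800+0.901300+0.868100+0.858000+0.811000+0.806200))/(1+1/40) = 797/1000 ≈ 0.797000

1 1/2 9641/10000
2 1 2327/2500
3 3/2 9013/10000
4 2 8681/10000
5 5/2 429/500
6 3 811/1000
7 7/2 4031/5000
8 4 797/1000
s(4y) = (1/(797/1000) − 1)/(4) = 203/3188 ≈ 6.3676%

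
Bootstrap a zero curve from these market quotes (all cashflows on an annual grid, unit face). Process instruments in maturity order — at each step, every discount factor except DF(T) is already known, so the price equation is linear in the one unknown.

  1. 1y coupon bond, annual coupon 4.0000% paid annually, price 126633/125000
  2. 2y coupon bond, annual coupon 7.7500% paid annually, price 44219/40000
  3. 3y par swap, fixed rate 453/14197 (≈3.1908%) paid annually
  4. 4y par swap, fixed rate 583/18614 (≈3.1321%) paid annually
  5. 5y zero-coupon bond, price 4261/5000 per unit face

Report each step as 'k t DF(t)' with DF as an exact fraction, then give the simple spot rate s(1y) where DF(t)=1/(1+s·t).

step 1 [1y] bond c/1=1/25: DF=(126633/125000 − 1/25·(0))/(1+1/25) = 9741/10000 ≈ 0.974100
step 2 [2y] bond c/1=31/400: DF=(44219/40000 − 31/400·(0.974100))/(1+31/400) = 9559/10000 ≈ 0.955900
step 3 [3y] swap r/1=453/14197: DF=(1 − 453/14197·(0.974100+0.955900))/(1+453/14197) = 4547/5000 ≈ 0.909400
step 4 [4y] swap r/1=583/18614: DF=(1 − 583/18614·(0.974100+0.955900+0.909400))/(1+583/18614) = 4417/5000 ≈ 0.883400
step 5 [5y] zero: DF = P = 4261/5000 ≈ 0.852200

1 1 9741/10000
2 2 9559/10000
3 3 4547/5000
4 4 4417/5000
5 5 4261/5000
s(1y) = (1/(9741/10000) − 1)/(1) = 259/9741 ≈ 2.6589%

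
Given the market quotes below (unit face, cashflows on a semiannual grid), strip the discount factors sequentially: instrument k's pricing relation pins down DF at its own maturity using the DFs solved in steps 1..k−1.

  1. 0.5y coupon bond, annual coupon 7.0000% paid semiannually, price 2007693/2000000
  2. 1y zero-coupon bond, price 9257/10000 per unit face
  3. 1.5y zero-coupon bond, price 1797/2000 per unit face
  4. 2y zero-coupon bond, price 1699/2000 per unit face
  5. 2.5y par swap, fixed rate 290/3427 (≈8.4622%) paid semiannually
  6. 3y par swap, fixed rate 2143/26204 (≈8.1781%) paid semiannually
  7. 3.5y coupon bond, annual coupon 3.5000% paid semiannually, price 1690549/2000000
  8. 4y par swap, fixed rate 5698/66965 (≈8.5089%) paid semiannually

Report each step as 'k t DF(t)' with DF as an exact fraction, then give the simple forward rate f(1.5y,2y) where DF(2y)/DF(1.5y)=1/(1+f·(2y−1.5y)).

step 1 [0.5y] bond c/2=7/200: DF=(2007693/2000000 − 7/200·(0))/(1+7/200) = 9699/10000 ≈ 0.969900
step 2 [1y] zero: DF = P = 9257/10000 ≈ 0.925700
step 3 [1.5y] zero: DF = P = 1797/2000 ≈ 0.898500
step 4 [2y] zero: DF = P = 1699/2000 ≈ 0.849500
step 5 [2.5y] swap r/2=145/3427: DF=(1 − 145/3427·(0.969900+0.925700+0.898500+0.849500))/(1+145/3427) = 1623/2000 ≈ 0.811500
step 6 [3y] swap r/2=2143/52408: DF=(1 − 2143/52408·(0.969900+0.925700+0.898500+0.849500+0.811500))/(1+2143/52408) = 7857/10000 ≈ 0.785700
step 7 [3.5y] bond c/2=7/400: DF=(1690549/2000000 − 7/400·(0.969900+0.925700+0.898500+0.849500+0.811500+0.785700))/(1+7/400) = 3703/5000 ≈ 0.740600
step 8 [4y] swap r/2=2849/66965: DF=(1 − 2849/66965·(0.969900+0.925700+0.898500+0.849500+0.811500+0.785700+0.740600))/(1+2849/66965) = 7151/10000 ≈ 0.715100

1 1/2 9699/10000
2 1 9257/10000
3 3/2 1797/2000
4 2 1699/2000
5 5/2 1623/2000
6 3 7857/10000
7 7/2 3703/5000
8 4 7151/10000
f(1.5y,2y) = ((1797/2000)/(1699/2000) − 1)/(1/2) = 196/1699 ≈ 11.5362%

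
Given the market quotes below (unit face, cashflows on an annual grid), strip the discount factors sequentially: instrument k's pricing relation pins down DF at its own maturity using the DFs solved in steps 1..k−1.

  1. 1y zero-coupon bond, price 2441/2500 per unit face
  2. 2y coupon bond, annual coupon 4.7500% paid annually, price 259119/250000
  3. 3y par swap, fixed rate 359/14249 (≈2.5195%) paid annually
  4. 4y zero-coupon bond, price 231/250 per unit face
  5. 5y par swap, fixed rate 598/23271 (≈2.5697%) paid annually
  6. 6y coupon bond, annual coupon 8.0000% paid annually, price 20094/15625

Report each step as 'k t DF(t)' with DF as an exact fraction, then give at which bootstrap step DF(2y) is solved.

1 1 2441/2500
2 2 2363/2500
3 3 4641/5000
4 4 231/250
5 5 2201/2500
6 6 423/500
DF(2y) is solved at step 2

step 1 [1y] zero: DF = P = 2441/2500 ≈ 0.976400
step 2 [2y] bond c/1=19/400: DF=(259119/250000 − 19/400·(0.976400))/(1+19/400) = 2363/2500 ≈ 0.945200
step 3 [3y] swap r/1=359/14249: DF=(1 − 359/14249·(0.976400+0.945200))/(1+359/14249) = 4641/5000 ≈ 0.928200
step 4 [4y] zero: DF = P = 231/250 ≈ 0.924000
step 5 [5y] swap r/1=598/23271: DF=(1 − 598/23271·(0.976400+0.945200+0.928200+0.924000))/(1+598/23271) = 2201/2500 ≈ 0.880400
step 6 [6y] bond c/1=2/25: DF=(20094/15625 − 2/25·(0.976400+0.945200+0.928200+0.924000+0.880400))/(1+2/25) = 423/500 ≈ 0.846000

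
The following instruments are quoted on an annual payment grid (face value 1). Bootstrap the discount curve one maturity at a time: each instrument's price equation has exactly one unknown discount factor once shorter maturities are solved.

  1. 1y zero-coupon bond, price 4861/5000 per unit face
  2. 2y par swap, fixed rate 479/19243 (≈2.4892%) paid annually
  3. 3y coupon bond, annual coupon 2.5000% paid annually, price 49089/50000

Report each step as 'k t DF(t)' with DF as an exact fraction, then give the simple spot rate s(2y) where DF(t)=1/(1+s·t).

1 1 4861/5000
2 2 9521/10000
3 3 9109/10000
s(2y) = (1/(9521/10000) − 1)/(2) = 479/19042 ≈ 2.5155%

step 1 [1y] zero: DF = P = 4861/5000 ≈ 0.972200
step 2 [2y] swap r/1=479/19243: DF=(1 − 479/19243·(0.972200))/(1+479/19243) = 9521/10000 ≈ 0.952100
step 3 [3y] bond c/1=1/40: DF=(49089/50000 − 1/40·(0.972200+0.952100))/(1+1/40) = 9109/10000 ≈ 0.910900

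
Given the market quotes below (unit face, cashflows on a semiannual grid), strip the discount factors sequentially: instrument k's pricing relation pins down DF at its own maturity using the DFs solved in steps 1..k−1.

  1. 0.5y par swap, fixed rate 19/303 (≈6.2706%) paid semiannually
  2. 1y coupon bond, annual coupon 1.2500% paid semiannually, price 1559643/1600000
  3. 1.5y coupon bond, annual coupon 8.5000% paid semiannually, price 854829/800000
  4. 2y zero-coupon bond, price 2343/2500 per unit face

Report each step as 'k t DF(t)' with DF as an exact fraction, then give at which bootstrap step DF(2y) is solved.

step 1 [0.5y] swap r/2=19/606: DF=(1 − 19/606·(0))/(1+19/606) = 606/625 ≈ 0.969600
step 2 [1y] bond c/2=1/160: DF=(1559643/1600000 − 1/160·(0.969600))/(1+1/160) = 9627/10000 ≈ 0.962700
step 3 [1.5y] bond c/2=17/400: DF=(854829/800000 − 17/400·(0.969600+0.962700))/(1+17/400) = 4731/5000 ≈ 0.946200
step 4 [2y] zero: DF = P = 2343/2500 ≈ 0.937200

1 1/2 606/625
2 1 9627/10000
3 3/2 4731/5000
4 2 2343/2500
DF(2y) is solved at step 4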